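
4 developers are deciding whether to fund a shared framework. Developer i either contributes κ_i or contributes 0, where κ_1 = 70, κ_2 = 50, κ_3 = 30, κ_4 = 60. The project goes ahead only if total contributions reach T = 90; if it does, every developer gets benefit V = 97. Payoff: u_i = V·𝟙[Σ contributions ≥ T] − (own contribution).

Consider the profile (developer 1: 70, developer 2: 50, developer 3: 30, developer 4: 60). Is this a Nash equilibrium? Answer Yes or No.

No

Total = 210 ≥ 90: provided.
Developer 1 (pledges 70, payoff 27): dropping to 0 → total 140, payoff 97. Profitable deviation.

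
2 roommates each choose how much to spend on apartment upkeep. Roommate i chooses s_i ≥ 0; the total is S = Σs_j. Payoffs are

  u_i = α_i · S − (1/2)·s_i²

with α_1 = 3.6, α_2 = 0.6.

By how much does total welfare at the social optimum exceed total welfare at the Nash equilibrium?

6.66

Roommate i's FOC: ∂u_i/∂s_i = α_i − s_i = 0, so s_i* = α_i.
NE contributions = (3.6, 0.6); S = 4.2.
W^NE = (Σα)·S − ½Σα_i² = 4.2² − ½·13.32 = 10.98.
Planner sets s_i = Σα_j = 4.2 for every i, so S^SO = 2·4.2 = 8.4.
W^SO = (Σα)·S^SO − ½·2·(Σα)² = (2/2)·4.2² = 17.64.
Deadweight loss = W^SO − W^NE = 6.66.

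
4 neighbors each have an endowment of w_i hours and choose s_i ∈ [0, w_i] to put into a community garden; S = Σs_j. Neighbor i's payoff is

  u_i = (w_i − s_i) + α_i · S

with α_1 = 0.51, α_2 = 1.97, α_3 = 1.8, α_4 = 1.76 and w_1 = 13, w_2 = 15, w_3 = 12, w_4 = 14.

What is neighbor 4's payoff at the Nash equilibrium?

∂u_i/∂s_i = α_i − 1, so neighbor i contributes w_i if α_i > 1, else 0.
α_i > 1 for i ∈ {2, 3, 4}; NE contributions (0, 15, 12, 14), S = 41.
u_4 = (14 − 14) + 1.76·41 = 72.16.

72.16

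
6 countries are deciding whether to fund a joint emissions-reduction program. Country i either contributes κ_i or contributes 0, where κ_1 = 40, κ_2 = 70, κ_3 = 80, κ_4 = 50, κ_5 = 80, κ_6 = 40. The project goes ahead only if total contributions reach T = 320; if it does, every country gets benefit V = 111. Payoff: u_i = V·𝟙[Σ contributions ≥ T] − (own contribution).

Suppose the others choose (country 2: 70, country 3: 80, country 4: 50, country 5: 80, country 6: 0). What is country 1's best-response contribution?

40

Others' total = 280. Contributing 40 brings total to 320 ≥ 320: gain V − κ_1 = 71.
Best response: 40.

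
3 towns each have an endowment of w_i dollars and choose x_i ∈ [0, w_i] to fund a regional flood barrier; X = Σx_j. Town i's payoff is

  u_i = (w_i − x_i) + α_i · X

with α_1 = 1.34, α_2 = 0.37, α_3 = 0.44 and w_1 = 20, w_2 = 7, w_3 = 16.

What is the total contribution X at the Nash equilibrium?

∂u_i/∂x_i = α_i − 1, so town i contributes w_i if α_i > 1, else 0.
α_i > 1 for i ∈ {1}; NE contributions (20, 0, 0), X = 20.

20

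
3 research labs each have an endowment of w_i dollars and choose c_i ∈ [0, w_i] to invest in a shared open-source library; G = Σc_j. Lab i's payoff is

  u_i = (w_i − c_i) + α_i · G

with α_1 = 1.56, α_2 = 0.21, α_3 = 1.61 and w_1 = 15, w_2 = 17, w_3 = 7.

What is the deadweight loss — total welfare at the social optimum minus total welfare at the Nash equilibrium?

∂u_i/∂c_i = α_i − 1, so lab i contributes w_i if α_i > 1, else 0.
α_i > 1 for i ∈ {1, 3}; NE contributions (15, 0, 7), G = 22.
W^NE = Σw_i − G^NE + (Σα_i)·G^NE = 39 + 2.38·22 = 91.36.
Planner: ∂(Σu_j)/∂c_i = Σα_j − 1 = 2.38 > 0, so everyone contributes w_i; G^SO = 39, W^SO = 39 + 2.38·39 = 131.82.
Deadweight loss = 40.46.

40.46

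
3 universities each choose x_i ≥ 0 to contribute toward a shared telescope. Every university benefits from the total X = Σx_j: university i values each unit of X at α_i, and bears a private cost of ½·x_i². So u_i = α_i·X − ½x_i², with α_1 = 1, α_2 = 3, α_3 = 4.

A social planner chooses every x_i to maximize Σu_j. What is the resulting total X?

24

Planner FOC: ∂(Σu_j)/∂x_i = (Σα_j) − x_i = 0, so x_i^SO = Σα_j = 8 for every i; X^SO = 24.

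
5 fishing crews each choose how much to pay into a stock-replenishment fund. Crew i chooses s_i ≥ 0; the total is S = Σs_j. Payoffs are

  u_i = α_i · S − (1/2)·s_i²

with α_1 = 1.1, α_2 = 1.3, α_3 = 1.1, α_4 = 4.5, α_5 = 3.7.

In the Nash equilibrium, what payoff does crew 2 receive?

Crew i's FOC: ∂u_i/∂s_i = α_i − s_i = 0, so s_i* = α_i.
NE contributions = (1.1, 1.3, 1.1, 4.5, 3.7); S = 11.7.
u_2 = α_2·S − ½·(s_2)² = 1.3·11.7 − ½·1.3² = 14.365.

14.365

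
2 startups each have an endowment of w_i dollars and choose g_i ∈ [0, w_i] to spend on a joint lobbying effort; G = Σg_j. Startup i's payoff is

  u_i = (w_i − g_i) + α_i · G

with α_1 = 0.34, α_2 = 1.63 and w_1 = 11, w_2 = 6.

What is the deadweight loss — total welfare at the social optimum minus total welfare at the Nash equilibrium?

10.67

∂u_i/∂g_i = α_i − 1, so startup i contributes w_i if α_i > 1, else 0.
α_i > 1 for i ∈ {2}; NE contributions (0, 6), G = 6.
W^NE = Σw_i − G^NE + (Σα_i)·G^NE = 17 + 0.97·6 = 22.82.
Planner: ∂(Σu_j)/∂g_i = Σα_j − 1 = 0.97 > 0, so everyone contributes w_i; G^SO = 17, W^SO = 17 + 0.97·17 = 33.49.
Deadweight loss = 10.67.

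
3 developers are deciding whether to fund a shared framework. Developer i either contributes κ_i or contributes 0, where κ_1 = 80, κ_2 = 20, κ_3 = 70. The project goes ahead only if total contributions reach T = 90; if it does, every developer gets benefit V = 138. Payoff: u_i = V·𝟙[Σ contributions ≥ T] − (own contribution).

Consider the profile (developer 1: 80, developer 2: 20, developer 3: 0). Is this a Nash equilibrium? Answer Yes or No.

Yes

Total = 100 ≥ 90: provided.
Developer 1 (pledges 80, payoff 58): dropping to 0 → total 20, payoff 0. No gain.
Developer 2 (pledges 20, payoff 118): dropping to 0 → total 80, payoff 0. No gain.
Developer 3 (pledges 0, payoff 138): pledging 70 → total 170, payoff 68. No gain.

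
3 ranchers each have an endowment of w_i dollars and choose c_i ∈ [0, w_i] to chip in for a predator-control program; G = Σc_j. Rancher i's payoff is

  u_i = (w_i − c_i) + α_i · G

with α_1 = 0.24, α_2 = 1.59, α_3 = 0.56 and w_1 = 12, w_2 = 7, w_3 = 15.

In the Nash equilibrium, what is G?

7

∂u_i/∂c_i = α_i − 1, so rancher i contributes w_i if α_i > 1, else 0.
α_i > 1 for i ∈ {2}; NE contributions (0, 7, 0), G = 7.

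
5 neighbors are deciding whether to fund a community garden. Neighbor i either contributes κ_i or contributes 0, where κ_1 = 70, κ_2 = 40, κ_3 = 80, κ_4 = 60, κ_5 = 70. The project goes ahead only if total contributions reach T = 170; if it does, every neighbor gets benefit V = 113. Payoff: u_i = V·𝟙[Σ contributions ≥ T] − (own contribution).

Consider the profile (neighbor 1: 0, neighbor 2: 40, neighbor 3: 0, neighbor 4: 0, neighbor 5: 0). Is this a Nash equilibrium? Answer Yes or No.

No

Total = 40 < 170: not provided.
Neighbor 1 (pledges 0, payoff 0): pledging 70 → total 110, payoff -70. No gain.
Neighbor 2 (pledges 40, payoff -40): dropping to 0 → total 0, payoff 0. Profitable deviation.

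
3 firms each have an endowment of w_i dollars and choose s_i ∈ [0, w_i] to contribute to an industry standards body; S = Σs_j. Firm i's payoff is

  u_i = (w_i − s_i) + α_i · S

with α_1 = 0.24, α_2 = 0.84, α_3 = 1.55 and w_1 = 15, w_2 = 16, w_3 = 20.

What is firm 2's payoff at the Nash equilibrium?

32.8

∂u_i/∂s_i = α_i − 1, so firm i contributes w_i if α_i > 1, else 0.
α_i > 1 for i ∈ {3}; NE contributions (0, 0, 20), S = 20.
u_2 = (16 − 0) + 0.84·20 = 32.8.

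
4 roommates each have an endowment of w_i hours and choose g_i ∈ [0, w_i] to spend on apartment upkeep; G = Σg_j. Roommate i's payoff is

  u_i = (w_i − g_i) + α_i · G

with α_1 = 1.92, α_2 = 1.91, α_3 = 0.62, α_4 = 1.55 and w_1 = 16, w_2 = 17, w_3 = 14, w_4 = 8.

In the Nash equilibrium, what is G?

∂u_i/∂g_i = α_i − 1, so roommate i contributes w_i if α_i > 1, else 0.
α_i > 1 for i ∈ {1, 2, 4}; NE contributions (16, 17, 0, 8), G = 41.

41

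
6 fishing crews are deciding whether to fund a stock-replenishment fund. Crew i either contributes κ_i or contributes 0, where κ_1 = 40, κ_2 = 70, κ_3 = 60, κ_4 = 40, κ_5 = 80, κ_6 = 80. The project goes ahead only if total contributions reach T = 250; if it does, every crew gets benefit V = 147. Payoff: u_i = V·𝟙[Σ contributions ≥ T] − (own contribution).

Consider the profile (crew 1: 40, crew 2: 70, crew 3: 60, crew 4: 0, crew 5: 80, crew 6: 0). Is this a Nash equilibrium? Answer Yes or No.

Yes

Total = 250 ≥ 250: provided.
Crew 1 (pledges 40, payoff 107): dropping to 0 → total 210, payoff 0. No gain.
Crew 2 (pledges 70, payoff 77): dropping to 0 → total 180, payoff 0. No gain.
Crew 3 (pledges 60, payoff 87): dropping to 0 → total 190, payoff 0. No gain.
Crew 4 (pledges 0, payoff 147): pledging 40 → total 290, payoff 107. No gain.
Crew 5 (pledges 80, payoff 67): dropping to 0 → total 170, payoff 0. No gain.
Crew 6 (pledges 0, payoff 147): pledging 80 → total 330, payoff 67. No gain.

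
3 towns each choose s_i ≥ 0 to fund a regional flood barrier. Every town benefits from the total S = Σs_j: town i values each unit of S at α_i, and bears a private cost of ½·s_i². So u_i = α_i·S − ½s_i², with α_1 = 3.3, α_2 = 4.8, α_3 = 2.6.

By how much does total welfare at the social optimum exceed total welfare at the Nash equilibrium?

Town i's FOC: ∂u_i/∂s_i = α_i − s_i = 0, so s_i* = α_i.
NE contributions = (3.3, 4.8, 2.6); S = 10.7.
W^NE = (Σα)·S − ½Σα_i² = 10.7² − ½·40.69 = 94.145.
Planner sets s_i = Σα_j = 10.7 for every i, so S^SO = 3·10.7 = 32.1.
W^SO = (Σα)·S^SO − ½·3·(Σα)² = (3/2)·10.7² = 171.735.
Deadweight loss = W^SO − W^NE = 77.59.

77.59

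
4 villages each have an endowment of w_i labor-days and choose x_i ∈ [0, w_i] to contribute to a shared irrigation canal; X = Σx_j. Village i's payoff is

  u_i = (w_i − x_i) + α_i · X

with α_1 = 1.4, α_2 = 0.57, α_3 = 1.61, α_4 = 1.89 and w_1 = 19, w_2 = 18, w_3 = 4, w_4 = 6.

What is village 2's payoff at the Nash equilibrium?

34.53

∂u_i/∂x_i = α_i − 1, so village i contributes w_i if α_i > 1, else 0.
α_i > 1 for i ∈ {1, 3, 4}; NE contributions (19, 0, 4, 6), X = 29.
u_2 = (18 − 0) + 0.57·29 = 34.53.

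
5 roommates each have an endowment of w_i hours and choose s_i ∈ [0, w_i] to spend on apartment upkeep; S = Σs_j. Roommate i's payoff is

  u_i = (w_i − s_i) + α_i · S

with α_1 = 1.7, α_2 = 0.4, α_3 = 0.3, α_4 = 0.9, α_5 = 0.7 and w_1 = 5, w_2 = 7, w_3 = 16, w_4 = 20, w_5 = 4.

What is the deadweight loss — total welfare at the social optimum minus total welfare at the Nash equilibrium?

141

∂u_i/∂s_i = α_i − 1, so roommate i contributes w_i if α_i > 1, else 0.
α_i > 1 for i ∈ {1}; NE contributions (5, 0, 0, 0, 0), S = 5.
W^NE = Σw_i − S^NE + (Σα_i)·S^NE = 52 + 3·5 = 67.
Planner: ∂(Σu_j)/∂s_i = Σα_j − 1 = 3 > 0, so everyone contributes w_i; S^SO = 52, W^SO = 52 + 3·52 = 208.
Deadweight loss = 141.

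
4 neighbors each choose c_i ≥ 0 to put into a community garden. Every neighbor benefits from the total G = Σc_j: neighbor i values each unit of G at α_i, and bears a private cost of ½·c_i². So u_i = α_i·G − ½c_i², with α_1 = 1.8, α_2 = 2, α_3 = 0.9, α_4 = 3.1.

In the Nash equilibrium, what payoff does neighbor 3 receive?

Neighbor i's FOC: ∂u_i/∂c_i = α_i − c_i = 0, so c_i* = α_i.
NE contributions = (1.8, 2, 0.9, 3.1); G = 7.8.
u_3 = α_3·G − ½·(c_3)² = 0.9·7.8 − ½·0.9² = 6.615.

6.615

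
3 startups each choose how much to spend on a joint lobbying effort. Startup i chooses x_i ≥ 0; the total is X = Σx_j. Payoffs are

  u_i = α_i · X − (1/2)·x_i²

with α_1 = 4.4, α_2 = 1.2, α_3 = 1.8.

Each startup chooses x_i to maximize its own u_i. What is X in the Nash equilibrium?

7.4

Startup i's FOC: ∂u_i/∂x_i = α_i − x_i = 0, so x_i* = α_i.
NE contributions = (4.4, 1.2, 1.8); X = 7.4.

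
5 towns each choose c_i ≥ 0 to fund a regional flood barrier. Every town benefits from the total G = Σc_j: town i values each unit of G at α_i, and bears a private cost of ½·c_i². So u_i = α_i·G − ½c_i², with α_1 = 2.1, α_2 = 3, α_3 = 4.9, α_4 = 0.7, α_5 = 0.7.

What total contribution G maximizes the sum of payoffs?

57

Planner FOC: ∂(Σu_j)/∂c_i = (Σα_j) − c_i = 0, so c_i^SO = Σα_j = 11.4 for every i; G^SO = 57.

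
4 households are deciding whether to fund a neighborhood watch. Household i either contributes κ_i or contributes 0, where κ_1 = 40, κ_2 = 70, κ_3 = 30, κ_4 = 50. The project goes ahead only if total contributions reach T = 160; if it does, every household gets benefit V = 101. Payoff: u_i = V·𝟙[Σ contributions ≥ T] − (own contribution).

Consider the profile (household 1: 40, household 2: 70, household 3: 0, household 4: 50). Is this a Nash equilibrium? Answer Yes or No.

Yes

Total = 160 ≥ 160: provided.
Household 1 (pledges 40, payoff 61): dropping to 0 → total 120, payoff 0. No gain.
Household 2 (pledges 70, payoff 31): dropping to 0 → total 90, payoff 0. No gain.
Household 3 (pledges 0, payoff 101): pledging 30 → total 190, payoff 71. No gain.
Household 4 (pledges 50, payoff 51): dropping to 0 → total 110, payoff 0. No gain.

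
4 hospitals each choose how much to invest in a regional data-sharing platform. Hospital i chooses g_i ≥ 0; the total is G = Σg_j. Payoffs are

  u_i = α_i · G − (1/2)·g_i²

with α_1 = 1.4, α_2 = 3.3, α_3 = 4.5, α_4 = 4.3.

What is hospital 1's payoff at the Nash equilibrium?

Hospital i's FOC: ∂u_i/∂g_i = α_i − g_i = 0, so g_i* = α_i.
NE contributions = (1.4, 3.3, 4.5, 4.3); G = 13.5.
u_1 = α_1·G − ½·(g_1)² = 1.4·13.5 − ½·1.4² = 17.92.

17.92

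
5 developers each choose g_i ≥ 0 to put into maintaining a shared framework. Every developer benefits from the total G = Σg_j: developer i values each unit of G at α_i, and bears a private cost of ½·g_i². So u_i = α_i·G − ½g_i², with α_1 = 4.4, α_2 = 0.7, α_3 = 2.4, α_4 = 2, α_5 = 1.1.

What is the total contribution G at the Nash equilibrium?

10.6

Developer i's FOC: ∂u_i/∂g_i = α_i − g_i = 0, so g_i* = α_i.
NE contributions = (4.4, 0.7, 2.4, 2, 1.1); G = 10.6.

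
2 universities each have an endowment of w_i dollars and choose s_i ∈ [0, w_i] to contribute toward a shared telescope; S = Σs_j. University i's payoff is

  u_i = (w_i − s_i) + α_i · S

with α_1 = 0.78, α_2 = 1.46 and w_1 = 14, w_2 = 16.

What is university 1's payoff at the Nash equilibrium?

∂u_i/∂s_i = α_i − 1, so university i contributes w_i if α_i > 1, else 0.
α_i > 1 for i ∈ {2}; NE contributions (0, 16), S = 16.
u_1 = (14 − 0) + 0.78·16 = 26.48.

26.48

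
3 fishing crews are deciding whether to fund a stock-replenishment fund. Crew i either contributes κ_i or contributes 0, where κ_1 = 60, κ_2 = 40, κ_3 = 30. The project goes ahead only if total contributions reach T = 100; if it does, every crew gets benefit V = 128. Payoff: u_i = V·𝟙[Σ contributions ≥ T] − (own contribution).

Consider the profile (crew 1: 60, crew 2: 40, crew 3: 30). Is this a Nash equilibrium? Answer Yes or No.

Total = 130 ≥ 100: provided.
Crew 1 (pledges 60, payoff 68): dropping to 0 → total 70, payoff 0. No gain.
Crew 2 (pledges 40, payoff 88): dropping to 0 → total 90, payoff 0. No gain.
Crew 3 (pledges 30, payoff 98): dropping to 0 → total 100, payoff 128. Profitable deviation.

No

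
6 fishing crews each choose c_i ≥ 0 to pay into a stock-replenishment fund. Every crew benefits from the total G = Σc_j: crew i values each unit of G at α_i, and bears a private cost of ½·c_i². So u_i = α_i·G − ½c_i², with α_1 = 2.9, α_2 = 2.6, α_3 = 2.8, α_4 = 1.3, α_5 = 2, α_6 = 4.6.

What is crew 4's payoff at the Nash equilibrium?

20.215

Crew i's FOC: ∂u_i/∂c_i = α_i − c_i = 0, so c_i* = α_i.
NE contributions = (2.9, 2.6, 2.8, 1.3, 2, 4.6); G = 16.2.
u_4 = α_4·G − ½·(c_4)² = 1.3·16.2 − ½·1.3² = 20.215.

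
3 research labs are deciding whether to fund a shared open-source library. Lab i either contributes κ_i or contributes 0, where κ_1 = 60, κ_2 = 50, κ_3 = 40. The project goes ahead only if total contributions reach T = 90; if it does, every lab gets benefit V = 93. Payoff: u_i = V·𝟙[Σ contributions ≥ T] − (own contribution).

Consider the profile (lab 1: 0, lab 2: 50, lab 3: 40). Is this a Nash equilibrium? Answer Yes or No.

Yes

Total = 90 ≥ 90: provided.
Lab 1 (pledges 0, payoff 93): pledging 60 → total 150, payoff 33. No gain.
Lab 2 (pledges 50, payoff 43): dropping to 0 → total 40, payoff 0. No gain.
Lab 3 (pledges 40, payoff 53): dropping to 0 → total 50, payoff 0. No gain.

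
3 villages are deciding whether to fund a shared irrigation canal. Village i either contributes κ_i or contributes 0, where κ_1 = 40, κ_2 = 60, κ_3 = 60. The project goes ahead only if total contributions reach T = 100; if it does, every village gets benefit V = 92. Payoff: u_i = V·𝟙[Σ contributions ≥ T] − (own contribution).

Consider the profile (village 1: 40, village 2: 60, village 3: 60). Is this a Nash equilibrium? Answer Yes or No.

Total = 160 ≥ 100: provided.
Village 1 (pledges 40, payoff 52): dropping to 0 → total 120, payoff 92. Profitable deviation.

No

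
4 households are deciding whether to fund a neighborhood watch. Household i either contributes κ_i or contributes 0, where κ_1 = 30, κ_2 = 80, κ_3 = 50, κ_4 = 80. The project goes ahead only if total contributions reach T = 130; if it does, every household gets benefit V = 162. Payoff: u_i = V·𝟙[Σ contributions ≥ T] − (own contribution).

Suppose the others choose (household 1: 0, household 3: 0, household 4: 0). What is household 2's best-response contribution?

0

Others' total = 0. Even contributing 80 gives 80 < 130: no benefit either way.
Best response: 0.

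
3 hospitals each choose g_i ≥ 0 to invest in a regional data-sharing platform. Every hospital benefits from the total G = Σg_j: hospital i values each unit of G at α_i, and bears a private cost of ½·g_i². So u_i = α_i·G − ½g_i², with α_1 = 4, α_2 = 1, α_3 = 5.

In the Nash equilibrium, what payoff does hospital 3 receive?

37.5

Hospital i's FOC: ∂u_i/∂g_i = α_i − g_i = 0, so g_i* = α_i.
NE contributions = (4, 1, 5); G = 10.
u_3 = α_3·G − ½·(g_3)² = 5·10 − ½·5² = 37.5.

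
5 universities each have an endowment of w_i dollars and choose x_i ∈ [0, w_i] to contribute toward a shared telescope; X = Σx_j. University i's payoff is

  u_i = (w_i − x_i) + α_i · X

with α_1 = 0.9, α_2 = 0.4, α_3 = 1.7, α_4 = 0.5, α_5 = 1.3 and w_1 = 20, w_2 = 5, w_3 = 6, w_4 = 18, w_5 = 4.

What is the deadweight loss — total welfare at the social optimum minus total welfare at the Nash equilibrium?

∂u_i/∂x_i = α_i − 1, so university i contributes w_i if α_i > 1, else 0.
α_i > 1 for i ∈ {3, 5}; NE contributions (0, 0, 6, 0, 4), X = 10.
W^NE = Σw_i − X^NE + (Σα_i)·X^NE = 53 + 3.8·10 = 91.
Planner: ∂(Σu_j)/∂x_i = Σα_j − 1 = 3.8 > 0, so everyone contributes w_i; X^SO = 53, W^SO = 53 + 3.8·53 = 254.4.
Deadweight loss = 163.4.

163.4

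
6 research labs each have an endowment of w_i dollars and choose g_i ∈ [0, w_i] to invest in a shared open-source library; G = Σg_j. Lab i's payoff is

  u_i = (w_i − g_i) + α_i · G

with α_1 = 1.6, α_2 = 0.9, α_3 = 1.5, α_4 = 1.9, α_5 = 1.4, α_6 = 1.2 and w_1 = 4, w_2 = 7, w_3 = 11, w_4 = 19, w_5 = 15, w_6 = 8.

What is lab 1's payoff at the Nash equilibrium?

∂u_i/∂g_i = α_i − 1, so lab i contributes w_i if α_i > 1, else 0.
α_i > 1 for i ∈ {1, 3, 4, 5, 6}; NE contributions (4, 0, 11, 19, 15, 8), G = 57.
u_1 = (4 − 4) + 1.6·57 = 91.2.

91.2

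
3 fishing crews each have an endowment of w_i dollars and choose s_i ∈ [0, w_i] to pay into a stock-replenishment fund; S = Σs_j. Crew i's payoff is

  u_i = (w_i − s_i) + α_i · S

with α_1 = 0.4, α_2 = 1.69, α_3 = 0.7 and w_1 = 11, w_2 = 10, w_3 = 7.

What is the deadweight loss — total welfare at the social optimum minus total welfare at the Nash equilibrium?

∂u_i/∂s_i = α_i − 1, so crew i contributes w_i if α_i > 1, else 0.
α_i > 1 for i ∈ {2}; NE contributions (0, 10, 0), S = 10.
W^NE = Σw_i − S^NE + (Σα_i)·S^NE = 28 + 1.79·10 = 45.9.
Planner: ∂(Σu_j)/∂s_i = Σα_j − 1 = 1.79 > 0, so everyone contributes w_i; S^SO = 28, W^SO = 28 + 1.79·28 = 78.12.
Deadweight loss = 32.22.

32.22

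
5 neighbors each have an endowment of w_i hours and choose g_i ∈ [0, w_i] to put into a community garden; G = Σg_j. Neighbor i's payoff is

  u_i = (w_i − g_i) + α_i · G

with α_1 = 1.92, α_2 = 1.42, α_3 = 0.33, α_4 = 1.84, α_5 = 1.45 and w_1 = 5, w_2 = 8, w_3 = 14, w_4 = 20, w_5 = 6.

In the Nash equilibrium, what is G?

39

∂u_i/∂g_i = α_i − 1, so neighbor i contributes w_i if α_i > 1, else 0.
α_i > 1 for i ∈ {1, 2, 4, 5}; NE contributions (5, 8, 0, 20, 6), G = 39.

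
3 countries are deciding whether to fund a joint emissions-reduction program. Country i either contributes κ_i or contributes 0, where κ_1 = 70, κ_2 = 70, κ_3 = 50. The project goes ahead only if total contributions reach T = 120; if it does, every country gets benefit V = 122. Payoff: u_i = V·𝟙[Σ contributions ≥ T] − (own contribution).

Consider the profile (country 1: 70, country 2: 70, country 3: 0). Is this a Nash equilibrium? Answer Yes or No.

Yes

Total = 140 ≥ 120: provided.
Country 1 (pledges 70, payoff 52): dropping to 0 → total 70, payoff 0. No gain.
Country 2 (pledges 70, payoff 52): dropping to 0 → total 70, payoff 0. No gain.
Country 3 (pledges 0, payoff 122): pledging 50 → total 190, payoff 72. No gain.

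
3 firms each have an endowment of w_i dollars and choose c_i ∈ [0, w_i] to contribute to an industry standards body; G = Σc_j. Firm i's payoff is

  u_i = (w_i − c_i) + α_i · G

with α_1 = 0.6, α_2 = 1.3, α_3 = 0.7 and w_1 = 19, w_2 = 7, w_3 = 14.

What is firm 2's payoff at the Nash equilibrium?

∂u_i/∂c_i = α_i − 1, so firm i contributes w_i if α_i > 1, else 0.
α_i > 1 for i ∈ {2}; NE contributions (0, 7, 0), G = 7.
u_2 = (7 − 7) + 1.3·7 = 9.1.

9.1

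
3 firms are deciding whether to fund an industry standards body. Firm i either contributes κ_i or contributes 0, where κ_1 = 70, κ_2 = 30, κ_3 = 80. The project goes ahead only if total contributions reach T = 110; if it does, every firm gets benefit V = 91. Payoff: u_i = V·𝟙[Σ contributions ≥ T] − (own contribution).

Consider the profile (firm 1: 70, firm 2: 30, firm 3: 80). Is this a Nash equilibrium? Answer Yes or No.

Total = 180 ≥ 110: provided.
Firm 1 (pledges 70, payoff 21): dropping to 0 → total 110, payoff 91. Profitable deviation.

No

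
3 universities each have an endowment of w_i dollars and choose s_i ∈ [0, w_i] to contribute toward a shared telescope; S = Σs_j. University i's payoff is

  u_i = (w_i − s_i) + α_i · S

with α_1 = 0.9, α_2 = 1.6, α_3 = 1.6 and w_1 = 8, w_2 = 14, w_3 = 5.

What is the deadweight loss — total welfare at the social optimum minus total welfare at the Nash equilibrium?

∂u_i/∂s_i = α_i − 1, so university i contributes w_i if α_i > 1, else 0.
α_i > 1 for i ∈ {2, 3}; NE contributions (0, 14, 5), S = 19.
W^NE = Σw_i − S^NE + (Σα_i)·S^NE = 27 + 3.1·19 = 85.9.
Planner: ∂(Σu_j)/∂s_i = Σα_j − 1 = 3.1 > 0, so everyone contributes w_i; S^SO = 27, W^SO = 27 + 3.1·27 = 110.7.
Deadweight loss = 24.8.

24.8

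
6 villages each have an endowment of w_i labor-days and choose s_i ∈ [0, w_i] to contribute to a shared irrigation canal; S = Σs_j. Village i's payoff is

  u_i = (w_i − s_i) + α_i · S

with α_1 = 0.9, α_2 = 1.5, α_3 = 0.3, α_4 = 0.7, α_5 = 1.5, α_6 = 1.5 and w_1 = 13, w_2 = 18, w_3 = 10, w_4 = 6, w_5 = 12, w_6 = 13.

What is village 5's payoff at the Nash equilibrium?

∂u_i/∂s_i = α_i − 1, so village i contributes w_i if α_i > 1, else 0.
α_i > 1 for i ∈ {2, 5, 6}; NE contributions (0, 18, 0, 0, 12, 13), S = 43.
u_5 = (12 − 12) + 1.5·43 = 64.5.

64.5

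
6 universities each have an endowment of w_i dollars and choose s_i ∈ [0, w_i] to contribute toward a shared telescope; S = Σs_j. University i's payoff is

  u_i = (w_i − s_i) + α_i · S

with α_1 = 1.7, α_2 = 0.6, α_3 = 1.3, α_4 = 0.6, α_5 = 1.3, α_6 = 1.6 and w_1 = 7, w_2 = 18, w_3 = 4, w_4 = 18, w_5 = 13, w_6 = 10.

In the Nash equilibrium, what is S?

34

∂u_i/∂s_i = α_i − 1, so university i contributes w_i if α_i > 1, else 0.
α_i > 1 for i ∈ {1, 3, 5, 6}; NE contributions (7, 0, 4, 0, 13, 10), S = 34.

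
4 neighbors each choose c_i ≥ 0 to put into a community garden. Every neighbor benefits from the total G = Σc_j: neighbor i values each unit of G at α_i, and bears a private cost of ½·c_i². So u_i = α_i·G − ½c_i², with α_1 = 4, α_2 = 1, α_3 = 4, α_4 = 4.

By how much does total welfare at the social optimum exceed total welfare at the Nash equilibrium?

193.5

Neighbor i's FOC: ∂u_i/∂c_i = α_i − c_i = 0, so c_i* = α_i.
NE contributions = (4, 1, 4, 4); G = 13.
W^NE = (Σα)·G − ½Σα_i² = 13² − ½·49 = 144.5.
Planner sets c_i = Σα_j = 13 for every i, so G^SO = 4·13 = 52.
W^SO = (Σα)·G^SO − ½·4·(Σα)² = (4/2)·13² = 338.
Deadweight loss = W^SO − W^NE = 193.5.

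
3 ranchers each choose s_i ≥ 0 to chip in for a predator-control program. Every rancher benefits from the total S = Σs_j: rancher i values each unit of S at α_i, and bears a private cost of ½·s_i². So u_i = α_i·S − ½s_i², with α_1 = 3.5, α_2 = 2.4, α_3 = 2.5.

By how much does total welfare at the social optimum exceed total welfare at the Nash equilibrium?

Rancher i's FOC: ∂u_i/∂s_i = α_i − s_i = 0, so s_i* = α_i.
NE contributions = (3.5, 2.4, 2.5); S = 8.4.
W^NE = (Σα)·S − ½Σα_i² = 8.4² − ½·24.26 = 58.43.
Planner sets s_i = Σα_j = 8.4 for every i, so S^SO = 3·8.4 = 25.2.
W^SO = (Σα)·S^SO − ½·3·(Σα)² = (3/2)·8.4² = 105.84.
Deadweight loss = W^SO − W^NE = 47.41.

47.41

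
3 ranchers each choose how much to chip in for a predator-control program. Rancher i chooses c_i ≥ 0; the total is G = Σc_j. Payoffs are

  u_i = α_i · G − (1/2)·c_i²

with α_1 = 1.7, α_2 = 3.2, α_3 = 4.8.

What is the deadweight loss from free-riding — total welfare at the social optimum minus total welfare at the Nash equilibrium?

65.13

Rancher i's FOC: ∂u_i/∂c_i = α_i − c_i = 0, so c_i* = α_i.
NE contributions = (1.7, 3.2, 4.8); G = 9.7.
W^NE = (Σα)·G − ½Σα_i² = 9.7² − ½·36.17 = 76.005.
Planner sets c_i = Σα_j = 9.7 for every i, so G^SO = 3·9.7 = 29.1.
W^SO = (Σα)·G^SO − ½·3·(Σα)² = (3/2)·9.7² = 141.135.
Deadweight loss = W^SO − W^NE = 65.13.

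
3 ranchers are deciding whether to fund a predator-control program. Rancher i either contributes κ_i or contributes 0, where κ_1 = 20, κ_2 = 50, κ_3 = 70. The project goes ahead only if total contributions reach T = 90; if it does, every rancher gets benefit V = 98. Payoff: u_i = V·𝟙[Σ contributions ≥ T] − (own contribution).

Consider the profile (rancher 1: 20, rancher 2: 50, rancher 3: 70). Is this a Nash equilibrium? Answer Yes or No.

No

Total = 140 ≥ 90: provided.
Rancher 1 (pledges 20, payoff 78): dropping to 0 → total 120, payoff 98. Profitable deviation.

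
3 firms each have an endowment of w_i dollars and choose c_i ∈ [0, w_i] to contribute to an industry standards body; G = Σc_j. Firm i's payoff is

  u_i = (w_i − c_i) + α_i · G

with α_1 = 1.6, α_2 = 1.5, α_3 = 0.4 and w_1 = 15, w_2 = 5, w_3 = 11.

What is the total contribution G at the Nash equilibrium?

∂u_i/∂c_i = α_i − 1, so firm i contributes w_i if α_i > 1, else 0.
α_i > 1 for i ∈ {1, 2}; NE contributions (15, 5, 0), G = 20.

20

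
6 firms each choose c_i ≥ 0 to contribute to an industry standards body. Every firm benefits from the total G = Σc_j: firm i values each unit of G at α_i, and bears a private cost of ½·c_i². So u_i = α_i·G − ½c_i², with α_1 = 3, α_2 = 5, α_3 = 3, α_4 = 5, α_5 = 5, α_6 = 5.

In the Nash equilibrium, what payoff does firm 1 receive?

Firm i's FOC: ∂u_i/∂c_i = α_i − c_i = 0, so c_i* = α_i.
NE contributions = (3, 5, 3, 5, 5, 5); G = 26.
u_1 = α_1·G − ½·(c_1)² = 3·26 − ½·3² = 73.5.

73.5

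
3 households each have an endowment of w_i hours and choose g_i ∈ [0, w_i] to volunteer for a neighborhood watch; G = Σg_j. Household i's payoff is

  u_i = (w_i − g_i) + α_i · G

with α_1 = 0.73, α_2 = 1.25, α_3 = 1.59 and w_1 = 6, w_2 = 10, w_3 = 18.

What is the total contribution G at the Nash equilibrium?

28

∂u_i/∂g_i = α_i − 1, so household i contributes w_i if α_i > 1, else 0.
α_i > 1 for i ∈ {2, 3}; NE contributions (0, 10, 18), G = 28.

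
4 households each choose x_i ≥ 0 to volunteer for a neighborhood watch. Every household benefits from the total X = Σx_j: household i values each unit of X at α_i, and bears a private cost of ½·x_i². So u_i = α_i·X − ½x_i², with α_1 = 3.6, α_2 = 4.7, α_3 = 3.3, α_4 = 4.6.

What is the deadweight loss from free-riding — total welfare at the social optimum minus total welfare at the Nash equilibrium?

295.99

Household i's FOC: ∂u_i/∂x_i = α_i − x_i = 0, so x_i* = α_i.
NE contributions = (3.6, 4.7, 3.3, 4.6); X = 16.2.
W^NE = (Σα)·X − ½Σα_i² = 16.2² − ½·67.1 = 228.89.
Planner sets x_i = Σα_j = 16.2 for every i, so X^SO = 4·16.2 = 64.8.
W^SO = (Σα)·X^SO − ½·4·(Σα)² = (4/2)·16.2² = 524.88.
Deadweight loss = W^SO − W^NE = 295.99.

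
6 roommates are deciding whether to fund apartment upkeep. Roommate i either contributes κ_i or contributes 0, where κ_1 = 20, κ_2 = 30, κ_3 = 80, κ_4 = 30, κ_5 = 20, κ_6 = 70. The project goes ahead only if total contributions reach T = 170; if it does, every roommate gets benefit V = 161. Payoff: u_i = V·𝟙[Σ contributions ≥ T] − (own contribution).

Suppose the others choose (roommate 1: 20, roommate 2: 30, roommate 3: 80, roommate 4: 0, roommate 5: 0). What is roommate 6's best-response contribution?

70

Others' total = 130. Contributing 70 brings total to 200 ≥ 170: gain V − κ_6 = 91.
Best response: 70.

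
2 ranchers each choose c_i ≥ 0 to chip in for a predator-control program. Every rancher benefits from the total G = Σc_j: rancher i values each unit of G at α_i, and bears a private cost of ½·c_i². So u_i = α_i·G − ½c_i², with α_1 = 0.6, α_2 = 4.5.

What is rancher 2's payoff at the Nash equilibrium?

Rancher i's FOC: ∂u_i/∂c_i = α_i − c_i = 0, so c_i* = α_i.
NE contributions = (0.6, 4.5); G = 5.1.
u_2 = α_2·G − ½·(c_2)² = 4.5·5.1 − ½·4.5² = 12.825.

12.825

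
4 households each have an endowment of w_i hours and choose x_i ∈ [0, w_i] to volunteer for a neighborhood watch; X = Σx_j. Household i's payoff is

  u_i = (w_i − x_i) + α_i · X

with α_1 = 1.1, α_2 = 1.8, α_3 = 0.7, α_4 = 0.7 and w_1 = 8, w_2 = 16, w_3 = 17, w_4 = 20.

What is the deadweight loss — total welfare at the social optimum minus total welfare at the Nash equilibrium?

122.1

∂u_i/∂x_i = α_i − 1, so household i contributes w_i if α_i > 1, else 0.
α_i > 1 for i ∈ {1, 2}; NE contributions (8, 16, 0, 0), X = 24.
W^NE = Σw_i − X^NE + (Σα_i)·X^NE = 61 + 3.3·24 = 140.2.
Planner: ∂(Σu_j)/∂x_i = Σα_j − 1 = 3.3 > 0, so everyone contributes w_i; X^SO = 61, W^SO = 61 + 3.3·61 = 262.3.
Deadweight loss = 122.1.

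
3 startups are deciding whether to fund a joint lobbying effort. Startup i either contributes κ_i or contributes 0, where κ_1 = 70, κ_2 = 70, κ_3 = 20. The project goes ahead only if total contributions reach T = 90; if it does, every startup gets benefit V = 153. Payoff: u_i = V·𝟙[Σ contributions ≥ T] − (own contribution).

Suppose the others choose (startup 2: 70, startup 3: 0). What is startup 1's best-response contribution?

70

Others' total = 70. Contributing 70 brings total to 140 ≥ 90: gain V − κ_1 = 83.
Best response: 70.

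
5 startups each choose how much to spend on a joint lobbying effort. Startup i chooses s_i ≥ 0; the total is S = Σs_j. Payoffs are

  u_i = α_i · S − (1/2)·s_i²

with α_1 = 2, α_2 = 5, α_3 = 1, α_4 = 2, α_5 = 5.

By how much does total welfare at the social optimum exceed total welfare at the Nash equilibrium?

367

Startup i's FOC: ∂u_i/∂s_i = α_i − s_i = 0, so s_i* = α_i.
NE contributions = (2, 5, 1, 2, 5); S = 15.
W^NE = (Σα)·S − ½Σα_i² = 15² − ½·59 = 195.5.
Planner sets s_i = Σα_j = 15 for every i, so S^SO = 5·15 = 75.
W^SO = (Σα)·S^SO − ½·5·(Σα)² = (5/2)·15² = 562.5.
Deadweight loss = W^SO − W^NE = 367.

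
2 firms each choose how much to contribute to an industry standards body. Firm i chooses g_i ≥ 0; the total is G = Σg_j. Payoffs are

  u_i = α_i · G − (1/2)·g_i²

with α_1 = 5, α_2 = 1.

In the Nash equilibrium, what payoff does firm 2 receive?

5.5

Firm i's FOC: ∂u_i/∂g_i = α_i − g_i = 0, so g_i* = α_i.
NE contributions = (5, 1); G = 6.
u_2 = α_2·G − ½·(g_2)² = 1·6 − ½·1² = 5.5.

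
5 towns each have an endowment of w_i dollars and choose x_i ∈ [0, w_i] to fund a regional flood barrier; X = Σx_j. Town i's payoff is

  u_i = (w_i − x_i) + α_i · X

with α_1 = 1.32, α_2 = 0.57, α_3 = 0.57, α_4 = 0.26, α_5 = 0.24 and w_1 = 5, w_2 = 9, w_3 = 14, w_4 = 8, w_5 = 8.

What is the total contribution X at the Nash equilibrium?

5

∂u_i/∂x_i = α_i − 1, so town i contributes w_i if α_i > 1, else 0.
α_i > 1 for i ∈ {1}; NE contributions (5, 0, 0, 0, 0), X = 5.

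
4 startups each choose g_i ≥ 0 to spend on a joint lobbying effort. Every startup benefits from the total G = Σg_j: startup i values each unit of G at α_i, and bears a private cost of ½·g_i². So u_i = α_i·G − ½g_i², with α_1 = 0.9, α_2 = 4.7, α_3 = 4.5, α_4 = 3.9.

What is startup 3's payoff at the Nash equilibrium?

Startup i's FOC: ∂u_i/∂g_i = α_i − g_i = 0, so g_i* = α_i.
NE contributions = (0.9, 4.7, 4.5, 3.9); G = 14.
u_3 = α_3·G − ½·(g_3)² = 4.5·14 − ½·4.5² = 52.875.

52.875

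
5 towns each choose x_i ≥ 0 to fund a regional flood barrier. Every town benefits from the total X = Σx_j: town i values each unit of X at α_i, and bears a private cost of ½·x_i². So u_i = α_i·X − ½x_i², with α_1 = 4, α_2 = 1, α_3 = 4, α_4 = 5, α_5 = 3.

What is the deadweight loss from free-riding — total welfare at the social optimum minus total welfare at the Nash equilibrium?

Town i's FOC: ∂u_i/∂x_i = α_i − x_i = 0, so x_i* = α_i.
NE contributions = (4, 1, 4, 5, 3); X = 17.
W^NE = (Σα)·X − ½Σα_i² = 17² − ½·67 = 255.5.
Planner sets x_i = Σα_j = 17 for every i, so X^SO = 5·17 = 85.
W^SO = (Σα)·X^SO − ½·5·(Σα)² = (5/2)·17² = 722.5.
Deadweight loss = W^SO − W^NE = 467.

467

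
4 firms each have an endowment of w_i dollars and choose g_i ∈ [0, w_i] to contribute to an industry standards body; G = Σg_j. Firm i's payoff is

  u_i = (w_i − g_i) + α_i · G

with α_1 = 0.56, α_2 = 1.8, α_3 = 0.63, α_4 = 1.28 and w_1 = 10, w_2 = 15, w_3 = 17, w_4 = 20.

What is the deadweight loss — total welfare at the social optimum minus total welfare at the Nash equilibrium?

88.29

∂u_i/∂g_i = α_i − 1, so firm i contributes w_i if α_i > 1, else 0.
α_i > 1 for i ∈ {2, 4}; NE contributions (0, 15, 0, 20), G = 35.
W^NE = Σw_i − G^NE + (Σα_i)·G^NE = 62 + 3.27·35 = 176.45.
Planner: ∂(Σu_j)/∂g_i = Σα_j − 1 = 3.27 > 0, so everyone contributes w_i; G^SO = 62, W^SO = 62 + 3.27·62 = 264.74.
Deadweight loss = 88.29.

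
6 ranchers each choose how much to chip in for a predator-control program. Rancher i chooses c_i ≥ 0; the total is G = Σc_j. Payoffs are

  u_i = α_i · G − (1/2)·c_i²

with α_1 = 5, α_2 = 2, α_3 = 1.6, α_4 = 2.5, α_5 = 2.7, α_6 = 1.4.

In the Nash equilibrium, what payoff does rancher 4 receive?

Rancher i's FOC: ∂u_i/∂c_i = α_i − c_i = 0, so c_i* = α_i.
NE contributions = (5, 2, 1.6, 2.5, 2.7, 1.4); G = 15.2.
u_4 = α_4·G − ½·(c_4)² = 2.5·15.2 − ½·2.5² = 34.875.

34.875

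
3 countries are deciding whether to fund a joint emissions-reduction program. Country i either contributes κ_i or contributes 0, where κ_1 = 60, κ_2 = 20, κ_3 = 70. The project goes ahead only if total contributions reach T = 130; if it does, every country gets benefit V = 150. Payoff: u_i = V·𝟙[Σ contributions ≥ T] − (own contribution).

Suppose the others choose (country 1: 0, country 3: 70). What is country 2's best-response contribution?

Others' total = 70. Even contributing 20 gives 90 < 130: no benefit either way.
Best response: 0.

0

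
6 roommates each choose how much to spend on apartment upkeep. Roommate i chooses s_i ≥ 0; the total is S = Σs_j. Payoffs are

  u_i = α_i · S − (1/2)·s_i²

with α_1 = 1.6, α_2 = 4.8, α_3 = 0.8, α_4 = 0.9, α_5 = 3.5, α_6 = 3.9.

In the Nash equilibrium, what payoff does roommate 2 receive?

62.88

Roommate i's FOC: ∂u_i/∂s_i = α_i − s_i = 0, so s_i* = α_i.
NE contributions = (1.6, 4.8, 0.8, 0.9, 3.5, 3.9); S = 15.5.
u_2 = α_2·S − ½·(s_2)² = 4.8·15.5 − ½·4.8² = 62.88.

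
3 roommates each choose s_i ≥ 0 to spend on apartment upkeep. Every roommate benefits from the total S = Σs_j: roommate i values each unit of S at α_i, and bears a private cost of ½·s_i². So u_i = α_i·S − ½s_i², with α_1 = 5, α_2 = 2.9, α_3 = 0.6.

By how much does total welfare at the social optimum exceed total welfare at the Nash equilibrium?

53.01

Roommate i's FOC: ∂u_i/∂s_i = α_i − s_i = 0, so s_i* = α_i.
NE contributions = (5, 2.9, 0.6); S = 8.5.
W^NE = (Σα)·S − ½Σα_i² = 8.5² − ½·33.77 = 55.365.
Planner sets s_i = Σα_j = 8.5 for every i, so S^SO = 3·8.5 = 25.5.
W^SO = (Σα)·S^SO − ½·3·(Σα)² = (3/2)·8.5² = 108.375.
Deadweight loss = W^SO − W^NE = 53.01.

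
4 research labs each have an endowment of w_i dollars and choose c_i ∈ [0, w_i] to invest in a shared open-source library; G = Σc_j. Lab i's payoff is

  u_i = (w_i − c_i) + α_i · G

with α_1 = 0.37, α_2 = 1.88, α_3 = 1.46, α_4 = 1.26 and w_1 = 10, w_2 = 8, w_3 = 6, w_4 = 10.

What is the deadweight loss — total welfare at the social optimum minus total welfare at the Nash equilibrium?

39.7

∂u_i/∂c_i = α_i − 1, so lab i contributes w_i if α_i > 1, else 0.
α_i > 1 for i ∈ {2, 3, 4}; NE contributions (0, 8, 6, 10), G = 24.
W^NE = Σw_i − G^NE + (Σα_i)·G^NE = 34 + 3.97·24 = 129.28.
Planner: ∂(Σu_j)/∂c_i = Σα_j − 1 = 3.97 > 0, so everyone contributes w_i; G^SO = 34, W^SO = 34 + 3.97·34 = 168.98.
Deadweight loss = 39.7.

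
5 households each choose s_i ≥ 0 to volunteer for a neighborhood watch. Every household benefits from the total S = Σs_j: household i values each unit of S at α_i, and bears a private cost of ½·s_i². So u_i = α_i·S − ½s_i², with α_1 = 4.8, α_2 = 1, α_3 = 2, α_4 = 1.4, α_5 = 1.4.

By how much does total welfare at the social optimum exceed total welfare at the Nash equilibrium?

184.52

Household i's FOC: ∂u_i/∂s_i = α_i − s_i = 0, so s_i* = α_i.
NE contributions = (4.8, 1, 2, 1.4, 1.4); S = 10.6.
W^NE = (Σα)·S − ½Σα_i² = 10.6² − ½·31.96 = 96.38.
Planner sets s_i = Σα_j = 10.6 for every i, so S^SO = 5·10.6 = 53.
W^SO = (Σα)·S^SO − ½·5·(Σα)² = (5/2)·10.6² = 280.9.
Deadweight loss = W^SO − W^NE = 184.52.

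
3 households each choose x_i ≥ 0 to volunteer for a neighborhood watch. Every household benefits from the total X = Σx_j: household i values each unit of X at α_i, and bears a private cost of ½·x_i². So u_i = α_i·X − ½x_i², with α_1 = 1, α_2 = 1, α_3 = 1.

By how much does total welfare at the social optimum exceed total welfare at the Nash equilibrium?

6

Household i's FOC: ∂u_i/∂x_i = α_i − x_i = 0, so x_i* = α_i.
NE contributions = (1, 1, 1); X = 3.
W^NE = (Σα)·X − ½Σα_i² = 3² − ½·3 = 7.5.
Planner sets x_i = Σα_j = 3 for every i, so X^SO = 3·3 = 9.
W^SO = (Σα)·X^SO − ½·3·(Σα)² = (3/2)·3² = 13.5.
Deadweight loss = W^SO − W^NE = 6.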